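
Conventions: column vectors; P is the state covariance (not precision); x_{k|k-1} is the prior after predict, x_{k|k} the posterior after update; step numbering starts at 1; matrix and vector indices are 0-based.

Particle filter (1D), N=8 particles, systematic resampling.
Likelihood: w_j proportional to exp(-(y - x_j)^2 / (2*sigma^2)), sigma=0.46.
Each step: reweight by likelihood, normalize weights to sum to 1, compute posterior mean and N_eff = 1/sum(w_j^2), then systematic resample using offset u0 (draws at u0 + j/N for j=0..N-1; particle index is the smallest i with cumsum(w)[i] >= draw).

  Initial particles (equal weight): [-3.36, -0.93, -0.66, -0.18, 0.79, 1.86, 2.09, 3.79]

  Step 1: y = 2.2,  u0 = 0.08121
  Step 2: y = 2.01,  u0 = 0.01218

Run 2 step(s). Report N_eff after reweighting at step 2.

N_eff = 7.9973

step 1: w=[0.0000, 0.0000, 0.0000, 0.0000, 0.0052, 0.4362, 0.5571, 0.0015]  mean=1.9854  Neff=1.9973  idx=[5, 5, 5, 6, 6, 6, 6, 6]
step 2: w=[0.1220, 0.1220, 0.1220, 0.1268, 0.1268, 0.1268, 0.1268, 0.1268]  mean=2.0058  Neff=7.9973  idx=[0, 1, 2, 3, 4, 5, 6, 7]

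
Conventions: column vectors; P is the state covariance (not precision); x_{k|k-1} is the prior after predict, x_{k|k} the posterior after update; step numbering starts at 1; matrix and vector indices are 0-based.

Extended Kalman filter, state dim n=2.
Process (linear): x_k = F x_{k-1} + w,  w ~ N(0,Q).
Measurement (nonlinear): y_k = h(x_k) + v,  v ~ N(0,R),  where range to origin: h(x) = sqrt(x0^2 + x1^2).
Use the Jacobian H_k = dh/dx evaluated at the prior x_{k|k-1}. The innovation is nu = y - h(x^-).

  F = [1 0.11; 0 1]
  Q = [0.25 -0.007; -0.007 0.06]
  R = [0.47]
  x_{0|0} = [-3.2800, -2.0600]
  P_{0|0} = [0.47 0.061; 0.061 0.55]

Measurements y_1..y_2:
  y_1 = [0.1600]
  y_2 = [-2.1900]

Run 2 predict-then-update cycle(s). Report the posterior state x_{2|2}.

x_post = [0.4263, -0.0086]

step 1: x^-=[-3.5066, -2.0600]  P^-=[0.7401 0.1145; 0.1145 0.6100]  H_jac=[-0.8622 -0.5065]  S=[1.2767]  K=[-0.5452; -0.3193]  nu=[-3.9069]  x^+=[-1.3764, -0.8124]  P^+=[0.3605 -0.1078; -0.1078 0.4798]
step 2: x^-=[-1.4658, -0.8124]  P^-=[0.5926 -0.0620; -0.0620 0.5398]  H_jac=[-0.8747 -0.4848]  S=[0.9976]  K=[-0.4894; -0.2079]  nu=[-3.8658]  x^+=[0.4263, -0.0086]  P^+=[0.3536 -0.1635; -0.1635 0.4967]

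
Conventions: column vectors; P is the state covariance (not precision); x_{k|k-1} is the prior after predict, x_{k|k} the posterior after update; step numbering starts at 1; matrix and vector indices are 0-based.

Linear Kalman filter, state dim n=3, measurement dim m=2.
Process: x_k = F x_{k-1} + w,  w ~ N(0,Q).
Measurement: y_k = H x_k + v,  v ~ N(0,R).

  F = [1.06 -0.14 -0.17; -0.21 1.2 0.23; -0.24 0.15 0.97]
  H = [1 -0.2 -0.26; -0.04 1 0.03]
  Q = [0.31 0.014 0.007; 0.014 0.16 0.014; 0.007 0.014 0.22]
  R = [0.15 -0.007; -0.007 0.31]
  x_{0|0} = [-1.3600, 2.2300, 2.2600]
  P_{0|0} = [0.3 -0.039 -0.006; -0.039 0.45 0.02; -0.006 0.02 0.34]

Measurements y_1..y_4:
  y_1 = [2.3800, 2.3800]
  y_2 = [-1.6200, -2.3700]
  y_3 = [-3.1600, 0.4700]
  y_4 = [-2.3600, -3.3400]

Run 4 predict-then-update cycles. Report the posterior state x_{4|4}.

x_post = [-2.5149, -1.5621, 0.7735]

step 1: x^-=[-2.1380, 3.4814, 2.8531]  P^-=[0.6804 -0.1988 -0.1520; -0.1988 0.8705 0.2240; -0.1520 0.2240 0.5787]  S=[1.0862 -0.4790; -0.4790 1.2118]  K=[0.7454 0.1043; -0.0906 0.6946; -0.2781 0.0942]  nu=[5.9561, -1.2725]  x^+=[2.1689, 2.0576, 1.0766]  P^+=[0.1382 0.0302 0.0810; 0.0302 0.2166 0.0206; 0.0810 0.0206 0.4588]
step 2: x^-=[1.8280, 2.2613, 0.8324]  P^-=[0.4456 -0.0140 -0.0192; -0.0140 0.4905 0.1564; -0.0192 0.1564 0.6306]  S=[0.6897 -0.1843; -0.1843 0.8124]  K=[0.6885 0.1163; -0.0621 0.5962; -0.2694 0.1556]  nu=[-2.7793, -4.5831]  x^+=[-0.6187, -0.2985, 0.8678]  P^+=[0.1372 0.0335 0.1079; 0.0335 0.1855 0.0381; 0.1079 0.0381 0.5455]
step 3: x^-=[-0.7615, -0.0287, 0.9455]  P^-=[0.4365 -0.0043 -0.0061; -0.0043 0.4557 0.1830; -0.0061 0.1830 0.7037]  S=[0.6762 -0.1743; -0.1743 0.7783]  K=[0.6812 0.1244; -0.0622 0.5788; -0.2823 0.1993]  nu=[-2.1584, 0.4399]  x^+=[-2.1771, 0.3602, 1.6424]  P^+=[0.1402 0.0357 0.1222; 0.0357 0.1798 0.0507; 0.1222 0.0507 0.5993]
step 4: x^-=[-2.6374, 1.2672, 2.1696]  P^-=[0.4362 -0.0021 -0.0019; -0.0021 0.4549 0.2048; -0.0019 0.2048 0.7513]  S=[0.6783 -0.1780; -0.1780 0.7787]  K=[0.6785 0.1299; -0.0643 0.5775; -0.2921 0.2253]  nu=[1.0950, -4.7778]  x^+=[-2.5149, -1.5621, 0.7735]  P^+=[0.1422 0.0373 0.1302; 0.0373 0.1792 0.0582; 0.1302 0.0582 0.6305]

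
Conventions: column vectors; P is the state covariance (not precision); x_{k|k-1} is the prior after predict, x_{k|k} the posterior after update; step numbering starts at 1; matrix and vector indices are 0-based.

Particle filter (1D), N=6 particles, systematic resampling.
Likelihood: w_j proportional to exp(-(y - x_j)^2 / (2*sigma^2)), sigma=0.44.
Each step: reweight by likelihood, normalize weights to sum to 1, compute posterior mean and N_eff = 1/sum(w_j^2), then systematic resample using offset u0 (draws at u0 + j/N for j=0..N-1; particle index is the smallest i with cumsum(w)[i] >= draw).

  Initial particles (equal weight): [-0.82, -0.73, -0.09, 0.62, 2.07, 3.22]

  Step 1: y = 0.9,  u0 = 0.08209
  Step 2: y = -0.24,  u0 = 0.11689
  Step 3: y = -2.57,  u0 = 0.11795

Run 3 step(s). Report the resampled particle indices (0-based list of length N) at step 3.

resampled_idx = [0, 0, 1, 1, 2, 2]

step 1: w=[0.0005, 0.0011, 0.0858, 0.8811, 0.0314, 0.0000]  mean=0.6024  Neff=1.2745  idx=[2, 3, 3, 3, 3, 3]
step 2: w=[0.5603, 0.0879, 0.0879, 0.0879, 0.0879, 0.0879]  mean=0.2222  Neff=2.8357  idx=[0, 0, 0, 1, 3, 5]
step 3: w=[0.3333, 0.3333, 0.3333, 0.0000, 0.0000, 0.0000]  mean=-0.0900  Neff=3.0002  idx=[0, 0, 1, 1, 2, 2]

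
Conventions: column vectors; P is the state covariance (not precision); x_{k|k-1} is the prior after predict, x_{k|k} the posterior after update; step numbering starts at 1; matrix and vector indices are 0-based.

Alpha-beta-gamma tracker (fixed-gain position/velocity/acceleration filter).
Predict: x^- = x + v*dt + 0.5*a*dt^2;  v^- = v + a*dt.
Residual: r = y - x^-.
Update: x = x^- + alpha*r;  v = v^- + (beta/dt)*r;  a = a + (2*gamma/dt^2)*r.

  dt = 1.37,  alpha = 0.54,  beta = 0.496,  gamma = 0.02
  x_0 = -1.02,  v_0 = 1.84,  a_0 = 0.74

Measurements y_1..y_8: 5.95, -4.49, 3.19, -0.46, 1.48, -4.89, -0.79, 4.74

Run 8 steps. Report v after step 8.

step 1: x_pred=2.1953  r=3.7547  x^+=4.2228  v^+=4.2132  a^+=0.8200
step 2: x_pred=10.7644  r=-15.2544  x^+=2.5270  v^+=-0.1862  a^+=0.4949
step 3: x_pred=2.7365  r=0.4535  x^+=2.9814  v^+=0.6561  a^+=0.5046
step 4: x_pred=4.3537  r=-4.8137  x^+=1.7543  v^+=-0.3954  a^+=0.4020
step 5: x_pred=1.5899  r=-0.1099  x^+=1.5305  v^+=0.1156  a^+=0.3997
step 6: x_pred=2.0639  r=-6.9539  x^+=-1.6912  v^+=-1.8545  a^+=0.2515
step 7: x_pred=-3.9959  r=3.2059  x^+=-2.2647  v^+=-0.3493  a^+=0.3198
step 8: x_pred=-2.4432  r=7.1832  x^+=1.4357  v^+=2.6894  a^+=0.4729

v_post = 2.6894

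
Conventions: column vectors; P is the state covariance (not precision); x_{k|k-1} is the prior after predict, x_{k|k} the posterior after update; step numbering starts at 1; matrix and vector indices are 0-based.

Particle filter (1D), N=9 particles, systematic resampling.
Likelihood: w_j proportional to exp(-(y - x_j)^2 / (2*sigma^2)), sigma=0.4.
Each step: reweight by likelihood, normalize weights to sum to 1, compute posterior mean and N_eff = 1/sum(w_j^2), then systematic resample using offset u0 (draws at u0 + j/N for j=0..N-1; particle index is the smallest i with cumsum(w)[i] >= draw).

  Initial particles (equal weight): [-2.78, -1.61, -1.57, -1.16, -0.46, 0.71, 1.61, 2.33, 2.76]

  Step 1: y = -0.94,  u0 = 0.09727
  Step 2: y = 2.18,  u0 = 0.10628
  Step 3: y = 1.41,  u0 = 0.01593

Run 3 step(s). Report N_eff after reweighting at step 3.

step 1: w=[0.0000, 0.1307, 0.1537, 0.4568, 0.2587, 0.0001, 0.0000, 0.0000, 0.0000]  mean=-1.1006  Neff=3.1616  idx=[1, 2, 3, 3, 3, 3, 4, 4, 4]
step 2: w=[0.0000, 0.0000, 0.0000, 0.0000, 0.0000, 0.0000, 0.3333, 0.3333, 0.3333]  mean=-0.4600  Neff=3.0000  idx=[6, 6, 6, 7, 7, 7, 8, 8, 8]
step 3: w=[0.1111, 0.1111, 0.1111, 0.1111, 0.1111, 0.1111, 0.1111, 0.1111, 0.1111]  mean=-0.4600  Neff=9.0000  idx=[0, 1, 2, 3, 4, 5, 6, 7, 8]

N_eff = 9.0000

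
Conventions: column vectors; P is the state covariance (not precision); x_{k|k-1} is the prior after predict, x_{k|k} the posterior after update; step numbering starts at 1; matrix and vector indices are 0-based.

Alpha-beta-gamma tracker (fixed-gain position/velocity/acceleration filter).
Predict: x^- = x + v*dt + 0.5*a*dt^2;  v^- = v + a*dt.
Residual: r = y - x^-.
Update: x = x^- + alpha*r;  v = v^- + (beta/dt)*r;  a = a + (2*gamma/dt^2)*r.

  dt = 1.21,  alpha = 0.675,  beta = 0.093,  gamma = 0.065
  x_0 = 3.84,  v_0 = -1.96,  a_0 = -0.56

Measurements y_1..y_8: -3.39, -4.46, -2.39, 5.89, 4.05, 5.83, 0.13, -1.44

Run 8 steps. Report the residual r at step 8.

step 1: x_pred=1.0585  r=-4.4485  x^+=-1.9443  v^+=-2.9795  a^+=-0.9550
step 2: x_pred=-6.2486  r=1.7886  x^+=-5.0413  v^+=-3.9976  a^+=-0.7962
step 3: x_pred=-10.4612  r=8.0712  x^+=-5.0131  v^+=-4.3406  a^+=-0.0795
step 4: x_pred=-10.3235  r=16.2135  x^+=0.6206  v^+=-3.1907  a^+=1.3601
step 5: x_pred=-2.2444  r=6.2944  x^+=2.0043  v^+=-1.0612  a^+=1.9190
step 6: x_pred=2.1251  r=3.7049  x^+=4.6259  v^+=1.5456  a^+=2.2480
step 7: x_pred=8.1417  r=-8.0117  x^+=2.7338  v^+=3.6498  a^+=1.5366
step 8: x_pred=8.2750  r=-9.7150  x^+=1.7174  v^+=4.7624  a^+=0.6740

resid = -9.7150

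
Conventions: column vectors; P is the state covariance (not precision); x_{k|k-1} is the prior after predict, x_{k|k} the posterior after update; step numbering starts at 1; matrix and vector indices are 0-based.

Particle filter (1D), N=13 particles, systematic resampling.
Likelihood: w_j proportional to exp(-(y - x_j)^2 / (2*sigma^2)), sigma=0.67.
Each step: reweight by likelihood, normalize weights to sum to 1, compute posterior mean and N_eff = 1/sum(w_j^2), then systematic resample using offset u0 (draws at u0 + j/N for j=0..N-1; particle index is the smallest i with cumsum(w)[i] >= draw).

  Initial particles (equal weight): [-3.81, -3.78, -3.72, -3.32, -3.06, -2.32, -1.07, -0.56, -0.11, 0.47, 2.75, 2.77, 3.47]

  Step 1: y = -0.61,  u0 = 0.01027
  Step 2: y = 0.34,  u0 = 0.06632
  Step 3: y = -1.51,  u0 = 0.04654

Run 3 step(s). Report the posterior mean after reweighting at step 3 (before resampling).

post_mean = -0.4396

step 1: w=[0.0000, 0.0000, 0.0000, 0.0001, 0.0004, 0.0135, 0.2765, 0.3490, 0.2649, 0.0955, 0.0000, 0.0000, 0.0000]  mean=-0.5086  Neff=3.5999  idx=[5, 6, 6, 6, 7, 7, 7, 7, 7, 8, 8, 8, 9]
step 2: w=[0.0001, 0.0191, 0.0191, 0.0191, 0.0708, 0.0708, 0.0708, 0.0708, 0.0708, 0.1392, 0.1392, 0.1392, 0.1712]  mean=-0.2250  Neff=8.8026  idx=[4, 5, 6, 7, 8, 9, 9, 10, 10, 11, 12, 12, 12]
step 3: w=[0.1505, 0.1505, 0.1505, 0.1505, 0.1505, 0.0463, 0.0463, 0.0463, 0.0463, 0.0463, 0.0052, 0.0052, 0.0052]  mean=-0.4396  Neff=8.0579  idx=[0, 0, 1, 1, 2, 2, 3, 3, 4, 4, 6, 8, 9]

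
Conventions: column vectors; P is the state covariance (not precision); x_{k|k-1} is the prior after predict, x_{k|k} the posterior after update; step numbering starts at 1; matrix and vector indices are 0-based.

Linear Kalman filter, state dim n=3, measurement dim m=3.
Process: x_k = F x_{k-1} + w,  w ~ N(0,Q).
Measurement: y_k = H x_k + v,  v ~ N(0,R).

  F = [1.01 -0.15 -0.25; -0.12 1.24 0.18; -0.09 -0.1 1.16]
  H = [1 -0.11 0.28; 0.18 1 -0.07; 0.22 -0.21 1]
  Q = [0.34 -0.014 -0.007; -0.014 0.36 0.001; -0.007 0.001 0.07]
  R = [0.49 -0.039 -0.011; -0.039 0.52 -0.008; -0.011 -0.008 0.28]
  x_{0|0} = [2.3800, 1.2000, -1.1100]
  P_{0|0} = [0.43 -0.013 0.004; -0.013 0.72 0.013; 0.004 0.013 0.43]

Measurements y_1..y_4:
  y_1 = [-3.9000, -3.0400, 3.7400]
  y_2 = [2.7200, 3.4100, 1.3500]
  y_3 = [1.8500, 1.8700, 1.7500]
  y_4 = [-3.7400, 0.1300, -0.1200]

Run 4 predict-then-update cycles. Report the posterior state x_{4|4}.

step 1: x^-=[2.5013, 1.0026, -1.6218]  P^-=[0.8246 -0.2394 -0.1560; -0.2394 1.4967 0.0253; -0.1560 0.0253 0.6552]  S=[1.3478 -0.2924 0.2746; -0.2924 1.9608 -0.3792; 0.2746 -0.3792 0.9840]  K=[0.6237 0.0361 -0.0833; -0.1325 0.7139 -0.0352; -0.1020 0.0934 0.6901]  nu=[-5.8369, -4.6064, 5.0221]  x^+=[-1.7236, -1.6891, 2.0091]  P^+=[0.3303 -0.0726 -0.1184; -0.0726 0.3957 0.0850; -0.1184 0.0850 0.2375]
step 2: x^-=[-1.9898, -1.5260, 2.6546]  P^-=[0.7888 -0.2843 -0.2476; -0.2843 1.0455 0.1514; -0.2476 0.1514 0.3999]  S=[1.2374 -0.2501 0.0768; -0.2501 1.4757 -0.1632; 0.0768 -0.1632 0.6179]  K=[0.6145 0.0087 -0.0974; -0.1582 0.6372 -0.0235; -0.1388 0.0906 0.5487]  nu=[3.7986, 5.4800, -1.1873]  x^+=[0.5079, 1.3929, 1.9721]  P^+=[0.3271 -0.0862 -0.1242; -0.0862 0.3591 0.0844; -0.1242 0.0844 0.1995]
step 3: x^-=[-0.1890, 2.0212, 2.1027]  P^-=[0.7894 -0.2937 -0.2425; -0.2937 0.9921 0.1495; -0.2425 0.1495 0.3495]  S=[1.2384 -0.2531 0.0696; -0.2531 1.4188 -0.1513; 0.0696 -0.1513 0.5691]  K=[0.6147 0.0055 -0.0862; -0.1626 0.6222 -0.0317; -0.1409 0.0861 0.5053]  nu=[1.6726, 0.0300, 0.1134]  x^+=[0.8295, 1.7643, 1.9269]  P^+=[0.3262 -0.0876 -0.1211; -0.0876 0.3516 0.0810; -0.1211 0.0810 0.1860]
step 4: x^-=[0.0914, 2.4351, 1.9841]  P^-=[0.7861 -0.2916 -0.2343; -0.2916 0.9788 0.1424; -0.2343 0.1424 0.3314]  S=[1.2380 -0.2519 0.0728; -0.2519 1.4069 -0.1528; 0.0728 -0.1528 0.5566]  K=[0.6138 0.0063 -0.0789; -0.1623 0.6182 -0.0377; -0.1389 0.0831 0.4900]  nu=[-4.1191, -2.1826, -1.6129]  x^+=[-2.3233, 1.8151, 1.5846]  P^+=[0.3250 -0.0868 -0.1186; -0.0868 0.3492 0.0787; -0.1186 0.0787 0.1807]

x_post = [-2.3233, 1.8151, 1.5846]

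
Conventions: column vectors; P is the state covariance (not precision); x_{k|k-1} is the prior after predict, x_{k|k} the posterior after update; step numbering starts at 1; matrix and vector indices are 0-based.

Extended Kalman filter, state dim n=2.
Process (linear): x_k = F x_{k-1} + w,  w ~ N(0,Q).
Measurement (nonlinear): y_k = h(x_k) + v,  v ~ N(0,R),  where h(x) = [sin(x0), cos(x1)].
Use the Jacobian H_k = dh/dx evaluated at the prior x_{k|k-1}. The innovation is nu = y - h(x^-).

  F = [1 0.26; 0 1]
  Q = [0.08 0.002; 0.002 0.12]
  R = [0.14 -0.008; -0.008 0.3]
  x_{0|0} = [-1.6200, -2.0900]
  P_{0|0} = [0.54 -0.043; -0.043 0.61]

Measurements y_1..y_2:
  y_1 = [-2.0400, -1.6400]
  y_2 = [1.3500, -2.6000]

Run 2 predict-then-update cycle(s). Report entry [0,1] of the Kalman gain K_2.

step 1: x^-=[-2.1634, -2.0900]  P^-=[0.6389 0.1176; 0.1176 0.7300]  H_jac=[-0.5585 0.0000; 0.0000 0.8682]  S=[0.3393 -0.0650; -0.0650 0.8503]  K=[-1.0440 0.0402; -0.0515 0.7415]  nu=[-1.2105, -1.1438]  x^+=[-0.9457, -2.8758]  P^+=[0.2623 0.0235; 0.0235 0.2567]
step 2: x^-=[-1.6934, -2.8758]  P^-=[0.3718 0.0923; 0.0923 0.3767]  H_jac=[-0.1223 0.0000; 0.0000 0.2627]  S=[0.1456 -0.0110; -0.0110 0.3260]  K=[-0.3076 0.0640; -0.0548 0.3017]  nu=[2.3425, -1.6351]  x^+=[-2.5187, -3.4974]  P^+=[0.3563 0.0825; 0.0825 0.3462]

K[0,1] = 0.0640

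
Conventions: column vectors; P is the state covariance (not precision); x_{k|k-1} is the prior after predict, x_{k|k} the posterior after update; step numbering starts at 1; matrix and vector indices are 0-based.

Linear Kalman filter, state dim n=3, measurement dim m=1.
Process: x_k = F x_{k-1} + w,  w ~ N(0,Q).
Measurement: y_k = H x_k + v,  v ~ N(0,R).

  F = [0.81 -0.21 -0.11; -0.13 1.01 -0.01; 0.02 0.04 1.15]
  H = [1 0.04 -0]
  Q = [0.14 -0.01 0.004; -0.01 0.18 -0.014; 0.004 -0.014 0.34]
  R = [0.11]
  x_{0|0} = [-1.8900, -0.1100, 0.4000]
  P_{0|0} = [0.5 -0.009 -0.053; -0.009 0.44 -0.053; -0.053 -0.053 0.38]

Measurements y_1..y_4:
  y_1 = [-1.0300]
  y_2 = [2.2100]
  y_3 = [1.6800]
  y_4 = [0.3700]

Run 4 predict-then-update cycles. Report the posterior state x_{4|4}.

x_post = [0.7886, -1.0646, -0.0940]

step 1: x^-=[-1.5518, 0.1306, 0.4178]  P^-=[0.5021 -0.1577 -0.0761; -0.1577 0.6406 -0.0556; -0.0761 -0.0556 0.8361]  S=[0.6005]  K=[0.8256; -0.2200; -0.1305]  nu=[0.5166]  x^+=[-1.1253, 0.0170, 0.3504]  P^+=[0.0928 -0.0487 -0.0114; -0.0487 0.6116 -0.0729; -0.0114 -0.0729 0.8259]
step 2: x^-=[-0.9536, 0.1599, 0.3811]  P^-=[0.2531 -0.1818 -0.0982; -0.1818 0.8197 -0.0827; -0.0982 -0.0827 1.4260]  S=[0.3498]  K=[0.7026; -0.4261; -0.2902]  nu=[3.1572]  x^+=[1.2646, -1.1853, -0.5350]  P^+=[0.0804 -0.0771 -0.0269; -0.0771 0.7562 -0.1259; -0.0269 -0.1259 1.3965]
step 3: x^-=[1.3321, -1.3562, -0.6373]  P^-=[0.2682 -0.2290 -0.1739; -0.2290 0.9757 -0.1430; -0.1739 -0.1430 2.1752]  S=[0.3614]  K=[0.7167; -0.5255; -0.4970]  nu=[0.4021]  x^+=[1.6203, -1.5675, -0.8372]  P^+=[0.0825 -0.0928 -0.0452; -0.0928 0.8758 -0.2374; -0.0452 -0.2374 2.0859]
step 4: x^-=[1.7337, -1.7855, -0.9931]  P^-=[0.2867 -0.2550 -0.2521; -0.2550 1.1041 -0.2731; -0.2521 -0.2731 3.0760]  S=[0.3781]  K=[0.7313; -0.5578; -0.6957]  nu=[-1.2923]  x^+=[0.7886, -1.0646, -0.0940]  P^+=[0.0845 -0.1008 -0.0597; -0.1008 0.9865 -0.4199; -0.0597 -0.4199 2.8930]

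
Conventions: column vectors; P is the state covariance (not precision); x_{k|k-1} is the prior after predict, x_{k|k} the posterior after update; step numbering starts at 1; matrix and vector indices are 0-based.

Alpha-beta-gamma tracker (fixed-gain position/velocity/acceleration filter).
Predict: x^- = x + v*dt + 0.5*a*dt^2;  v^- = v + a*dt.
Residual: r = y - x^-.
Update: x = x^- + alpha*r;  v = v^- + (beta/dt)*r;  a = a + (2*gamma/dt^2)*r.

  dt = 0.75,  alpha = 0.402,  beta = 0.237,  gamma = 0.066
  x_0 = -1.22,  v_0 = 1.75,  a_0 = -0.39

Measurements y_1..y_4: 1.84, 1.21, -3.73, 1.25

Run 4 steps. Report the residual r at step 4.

step 1: x_pred=-0.0172  r=1.8572  x^+=0.7294  v^+=2.0444  a^+=0.0458
step 2: x_pred=2.2756  r=-1.0656  x^+=1.8472  v^+=1.7420  a^+=-0.2042
step 3: x_pred=3.0963  r=-6.8263  x^+=0.3521  v^+=-0.5683  a^+=-1.8061
step 4: x_pred=-0.5821  r=1.8321  x^+=0.1544  v^+=-1.3439  a^+=-1.3762

resid = 1.8321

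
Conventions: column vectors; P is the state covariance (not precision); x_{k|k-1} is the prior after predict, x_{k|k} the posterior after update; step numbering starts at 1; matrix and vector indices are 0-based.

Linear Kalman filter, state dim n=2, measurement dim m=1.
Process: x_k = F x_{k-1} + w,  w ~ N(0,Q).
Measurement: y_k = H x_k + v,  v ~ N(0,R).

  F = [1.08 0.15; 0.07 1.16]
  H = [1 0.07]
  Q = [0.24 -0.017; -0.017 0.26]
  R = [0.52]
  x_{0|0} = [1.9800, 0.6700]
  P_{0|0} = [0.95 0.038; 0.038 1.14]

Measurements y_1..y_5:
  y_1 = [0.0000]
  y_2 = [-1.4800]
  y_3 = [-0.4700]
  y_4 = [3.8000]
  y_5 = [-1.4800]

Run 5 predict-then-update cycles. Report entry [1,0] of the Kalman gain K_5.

K[1,0] = 0.8760

step 1: x^-=[2.2389, 0.9158]  P^-=[1.3860 0.3012; 0.3012 1.8048]  S=[1.9571]  K=[0.7190; 0.2185]  nu=[-2.3030]  x^+=[0.5830, 0.4127]  P^+=[0.3743 -0.0062; -0.0062 1.7114]
step 2: x^-=[0.6916, 0.5195]  P^-=[0.7131 0.3012; 0.3012 2.5637]  S=[1.2878]  K=[0.5701; 0.3733]  nu=[-2.2079]  x^+=[-0.5672, -0.3046]  P^+=[0.2945 0.0272; 0.0272 2.3843]
step 3: x^-=[-0.6582, -0.3930]  P^-=[0.6460 0.4545; 0.4545 3.4741]  S=[1.2467]  K=[0.5437; 0.5596]  nu=[0.2157]  x^+=[-0.5409, -0.2723]  P^+=[0.2775 0.0752; 0.0752 3.0837]
step 4: x^-=[-0.6250, -0.3537]  P^-=[0.6574 0.6355; 0.6355 4.4230]  S=[1.2880]  K=[0.5449; 0.7338]  nu=[4.4498]  x^+=[1.7997, 2.9113]  P^+=[0.2749 0.1205; 0.1205 3.7295]
step 5: x^-=[2.3804, 3.5031]  P^-=[0.6836 0.8049; 0.8049 5.2994]  S=[1.3423]  K=[0.5513; 0.8760]  nu=[-4.1056]  x^+=[0.1171, -0.0936]  P^+=[0.2757 0.1567; 0.1567 4.2692]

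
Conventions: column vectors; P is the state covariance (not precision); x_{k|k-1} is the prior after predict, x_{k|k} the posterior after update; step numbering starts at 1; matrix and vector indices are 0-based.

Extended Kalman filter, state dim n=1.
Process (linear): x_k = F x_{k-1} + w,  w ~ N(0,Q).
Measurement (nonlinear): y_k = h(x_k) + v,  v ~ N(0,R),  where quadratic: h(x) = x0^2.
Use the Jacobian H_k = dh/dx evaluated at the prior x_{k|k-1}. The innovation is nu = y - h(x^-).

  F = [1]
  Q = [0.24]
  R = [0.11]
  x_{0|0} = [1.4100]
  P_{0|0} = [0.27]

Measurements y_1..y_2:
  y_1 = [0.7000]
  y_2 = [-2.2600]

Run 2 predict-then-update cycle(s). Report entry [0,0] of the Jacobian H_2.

step 1: x^-=[1.4100]  P^-=[0.5100]  H_jac=[2.8200]  S=[4.1657]  K=[0.3452]  nu=[-1.2881]  x^+=[0.9653]  P^+=[0.0135]
step 2: x^-=[0.9653]  P^-=[0.2535]  H_jac=[1.9306]  S=[1.0547]  K=[0.4640]  nu=[-3.1918]  x^+=[-0.5156]  P^+=[0.0264]

H_jac[0,0] = 1.9306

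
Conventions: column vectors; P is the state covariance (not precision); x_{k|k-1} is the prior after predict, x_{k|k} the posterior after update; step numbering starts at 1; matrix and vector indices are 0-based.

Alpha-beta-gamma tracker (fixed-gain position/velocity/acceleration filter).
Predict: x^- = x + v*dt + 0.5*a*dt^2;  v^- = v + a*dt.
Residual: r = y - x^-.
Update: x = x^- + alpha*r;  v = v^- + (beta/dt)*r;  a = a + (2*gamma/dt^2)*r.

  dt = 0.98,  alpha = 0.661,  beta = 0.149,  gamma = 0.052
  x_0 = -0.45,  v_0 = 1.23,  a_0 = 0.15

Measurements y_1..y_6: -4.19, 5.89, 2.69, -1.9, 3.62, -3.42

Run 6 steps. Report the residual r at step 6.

resid = -6.6599

step 1: x_pred=0.8274  r=-5.0174  x^+=-2.4891  v^+=0.6141  a^+=-0.3933
step 2: x_pred=-2.0761  r=7.9661  x^+=3.1895  v^+=1.4399  a^+=0.4693
step 3: x_pred=4.8259  r=-2.1359  x^+=3.4141  v^+=1.5750  a^+=0.2380
step 4: x_pred=5.0719  r=-6.9719  x^+=0.4635  v^+=0.7483  a^+=-0.5170
step 5: x_pred=0.9485  r=2.6715  x^+=2.7144  v^+=0.6478  a^+=-0.2277
step 6: x_pred=3.2399  r=-6.6599  x^+=-1.1623  v^+=-0.5879  a^+=-0.9489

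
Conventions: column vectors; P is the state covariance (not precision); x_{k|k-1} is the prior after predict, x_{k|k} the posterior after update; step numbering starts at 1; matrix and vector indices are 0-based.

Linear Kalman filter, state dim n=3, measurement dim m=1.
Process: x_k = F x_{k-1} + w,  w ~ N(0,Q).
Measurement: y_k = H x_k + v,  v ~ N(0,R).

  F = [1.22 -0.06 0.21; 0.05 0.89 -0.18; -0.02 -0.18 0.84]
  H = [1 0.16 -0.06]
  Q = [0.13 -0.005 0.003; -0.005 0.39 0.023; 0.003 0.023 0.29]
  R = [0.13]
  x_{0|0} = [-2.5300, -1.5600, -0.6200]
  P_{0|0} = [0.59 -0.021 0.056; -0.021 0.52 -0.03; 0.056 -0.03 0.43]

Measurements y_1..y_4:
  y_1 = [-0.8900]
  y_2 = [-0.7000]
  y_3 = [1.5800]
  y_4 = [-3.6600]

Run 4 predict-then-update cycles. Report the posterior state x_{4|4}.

x_post = [-2.4598, 0.4105, -1.1680]

step 1: x^-=[-3.1232, -1.4033, -0.1894]  P^-=[1.0615 -0.0534 0.1345; -0.0534 0.8240 -0.1462; 0.1345 -0.1462 0.6175]  S=[1.1844]  K=[0.8822; 0.0736; 0.0625]  nu=[2.4464]  x^+=[-0.9650, -1.2232, -0.0365]  P^+=[0.1397 -0.1303 0.0692; -0.1303 0.8176 -0.1516; 0.0692 -0.1516 0.6129]
step 2: x^-=[-1.1116, -1.1303, 0.2088]  P^-=[0.4262 -0.2489 0.2290; -0.2489 1.0936 -0.3124; 0.2290 -0.3124 0.7916]  S=[0.4860]  K=[0.7669; -0.1135; 0.2706]  nu=[0.6049]  x^+=[-0.6476, -1.1990, 0.3725]  P^+=[0.1404 -0.2066 0.1281; -0.2066 1.0873 -0.2975; 0.1281 -0.2975 0.7560]
step 3: x^-=[-0.6400, -1.1665, 0.5416]  P^-=[0.4797 -0.3924 0.3468; -0.3924 1.3507 -0.4863; 0.3468 -0.4863 0.9429]  S=[0.4898]  K=[0.8087; -0.3003; 0.4337]  nu=[2.4391]  x^+=[1.3324, -1.8989, 1.5995]  P^+=[0.1594 -0.2734 0.1750; -0.2734 1.3066 -0.4225; 0.1750 -0.4225 0.8508]
step 4: x^-=[2.0754, -1.9113, 1.6587]  P^-=[0.5498 -0.5134 0.4389; -0.5134 1.5608 -0.6294; 0.4389 -0.6294 1.0526]  S=[0.5187]  K=[0.8509; -0.4356; 0.5303]  nu=[-5.3301]  x^+=[-2.4598, 0.4105, -1.1680]  P^+=[0.1743 -0.3212 0.2049; -0.3212 1.4624 -0.5096; 0.2049 -0.5096 0.9068]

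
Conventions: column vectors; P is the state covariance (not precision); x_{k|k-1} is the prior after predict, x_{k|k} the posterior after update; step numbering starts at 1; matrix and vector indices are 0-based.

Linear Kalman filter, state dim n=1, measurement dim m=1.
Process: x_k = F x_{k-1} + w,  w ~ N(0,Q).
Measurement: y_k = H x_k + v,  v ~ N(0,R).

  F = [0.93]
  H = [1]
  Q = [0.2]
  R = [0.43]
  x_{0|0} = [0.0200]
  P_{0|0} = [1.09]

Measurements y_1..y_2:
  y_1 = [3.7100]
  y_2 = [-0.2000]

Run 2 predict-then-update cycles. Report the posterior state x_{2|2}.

step 1: x^-=[0.0186]  P^-=[1.1427]  S=[1.5727]  K=[0.7266]  nu=[3.6914]  x^+=[2.7007]  P^+=[0.3124]
step 2: x^-=[2.5117]  P^-=[0.4702]  S=[0.9002]  K=[0.5223]  nu=[-2.7117]  x^+=[1.0953]  P^+=[0.2246]

x_post = [1.0953]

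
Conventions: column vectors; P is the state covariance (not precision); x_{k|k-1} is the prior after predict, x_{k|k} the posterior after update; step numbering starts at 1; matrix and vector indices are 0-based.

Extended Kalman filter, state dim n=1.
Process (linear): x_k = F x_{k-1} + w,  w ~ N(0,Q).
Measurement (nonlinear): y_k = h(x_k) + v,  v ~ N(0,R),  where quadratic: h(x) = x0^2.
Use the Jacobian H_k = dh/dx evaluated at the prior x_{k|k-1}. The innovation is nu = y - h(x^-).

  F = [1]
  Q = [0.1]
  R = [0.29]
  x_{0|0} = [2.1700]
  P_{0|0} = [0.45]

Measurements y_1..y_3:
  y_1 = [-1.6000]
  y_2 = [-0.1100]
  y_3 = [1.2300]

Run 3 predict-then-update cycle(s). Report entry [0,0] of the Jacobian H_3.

step 1: x^-=[2.1700]  P^-=[0.5500]  H_jac=[4.3400]  S=[10.6496]  K=[0.2241]  nu=[-6.3089]  x^+=[0.7559]  P^+=[0.0150]
step 2: x^-=[0.7559]  P^-=[0.1150]  H_jac=[1.5118]  S=[0.5528]  K=[0.3144]  nu=[-0.6814]  x^+=[0.5417]  P^+=[0.0603]
step 3: x^-=[0.5417]  P^-=[0.1603]  H_jac=[1.0833]  S=[0.4781]  K=[0.3632]  nu=[0.9366]  x^+=[0.8819]  P^+=[0.0972]

H_jac[0,0] = 1.0833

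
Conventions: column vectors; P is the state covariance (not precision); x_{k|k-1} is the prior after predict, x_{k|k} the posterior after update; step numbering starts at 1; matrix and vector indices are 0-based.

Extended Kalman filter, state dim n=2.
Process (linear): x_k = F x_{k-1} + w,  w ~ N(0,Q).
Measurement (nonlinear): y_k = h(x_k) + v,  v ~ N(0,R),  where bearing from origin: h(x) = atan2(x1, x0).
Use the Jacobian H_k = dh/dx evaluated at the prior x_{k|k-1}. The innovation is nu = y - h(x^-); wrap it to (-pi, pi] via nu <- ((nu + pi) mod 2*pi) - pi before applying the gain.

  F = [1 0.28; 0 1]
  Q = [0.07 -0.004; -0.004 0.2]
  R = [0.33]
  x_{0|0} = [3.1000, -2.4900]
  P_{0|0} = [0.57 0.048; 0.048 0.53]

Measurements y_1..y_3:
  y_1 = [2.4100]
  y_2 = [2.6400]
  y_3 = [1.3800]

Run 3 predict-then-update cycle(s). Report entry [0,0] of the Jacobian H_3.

H_jac[0,0] = 0.1788

step 1: x^-=[2.4028, -2.4900]  P^-=[0.7084 0.1924; 0.1924 0.7300]  H_jac=[0.2080 0.2007]  S=[0.4061]  K=[0.4579; 0.4593]  nu=[-3.0700]  x^+=[0.9972, -3.8999]  P^+=[0.6233 0.1070; 0.1070 0.6443]
step 2: x^-=[-0.0948, -3.8999]  P^-=[0.8037 0.2834; 0.2834 0.8443]  H_jac=[0.2563 -0.0062]  S=[0.3819]  K=[0.5347; 0.1764]  nu=[-2.0481]  x^+=[-1.1899, -4.2612]  P^+=[0.6946 0.2474; 0.2474 0.8325]
step 3: x^-=[-2.3830, -4.2612]  P^-=[0.9684 0.4765; 0.4765 1.0325]  H_jac=[0.1788 -0.1000]  S=[0.3542]  K=[0.3542; -0.0509]  nu=[-2.8225]  x^+=[-3.3828, -4.1175]  P^+=[0.9239 0.4829; 0.4829 1.0315]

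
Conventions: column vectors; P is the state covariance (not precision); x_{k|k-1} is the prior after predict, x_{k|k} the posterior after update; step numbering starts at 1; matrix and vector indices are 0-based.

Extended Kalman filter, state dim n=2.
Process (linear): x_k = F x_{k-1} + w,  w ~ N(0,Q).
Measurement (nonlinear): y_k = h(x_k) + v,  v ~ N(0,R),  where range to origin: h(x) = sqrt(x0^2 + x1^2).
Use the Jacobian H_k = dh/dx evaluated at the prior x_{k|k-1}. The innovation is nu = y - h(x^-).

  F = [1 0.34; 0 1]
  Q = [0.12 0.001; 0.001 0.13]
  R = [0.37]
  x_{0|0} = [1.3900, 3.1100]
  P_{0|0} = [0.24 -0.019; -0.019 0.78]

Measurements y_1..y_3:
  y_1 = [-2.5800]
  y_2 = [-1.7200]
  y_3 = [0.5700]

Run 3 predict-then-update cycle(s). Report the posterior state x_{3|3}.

step 1: x^-=[2.4474, 3.1100]  P^-=[0.4372 0.2472; 0.2472 0.9100]  H_jac=[0.6184 0.7858]  S=[1.3395]  K=[0.3469; 0.6480]  nu=[-6.5375]  x^+=[0.1795, -1.1264]  P^+=[0.2761 -0.0539; -0.0539 0.3475]
step 2: x^-=[-0.2034, -1.1264]  P^-=[0.3996 0.0653; 0.0653 0.4775]  H_jac=[-0.1777 -0.9841]  S=[0.8679]  K=[-0.1558; -0.5548]  nu=[-2.8646]  x^+=[0.2429, 0.4629]  P^+=[0.3785 -0.0098; -0.0098 0.2104]
step 3: x^-=[0.4003, 0.4629]  P^-=[0.5162 0.0627; 0.0627 0.3404]  H_jac=[0.6541 0.7564]  S=[0.8477]  K=[0.4543; 0.3521]  nu=[-0.0420]  x^+=[0.3812, 0.4482]  P^+=[0.3412 -0.0729; -0.0729 0.2353]

x_post = [0.3812, 0.4482]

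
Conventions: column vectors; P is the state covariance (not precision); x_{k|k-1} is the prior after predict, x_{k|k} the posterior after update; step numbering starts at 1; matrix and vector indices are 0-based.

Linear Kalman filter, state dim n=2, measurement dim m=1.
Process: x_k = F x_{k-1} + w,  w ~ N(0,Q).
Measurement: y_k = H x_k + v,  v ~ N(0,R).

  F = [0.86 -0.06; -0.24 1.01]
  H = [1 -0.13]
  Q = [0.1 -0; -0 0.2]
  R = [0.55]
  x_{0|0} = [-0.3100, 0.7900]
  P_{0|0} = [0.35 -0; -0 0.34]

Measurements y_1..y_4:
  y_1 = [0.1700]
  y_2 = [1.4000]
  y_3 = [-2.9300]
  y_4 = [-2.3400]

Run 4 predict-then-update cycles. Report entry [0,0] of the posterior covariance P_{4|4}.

P_post[0,0] = 0.1550

step 1: x^-=[-0.3140, 0.8723]  P^-=[0.3601 -0.0928; -0.0928 0.5670]  S=[0.9438]  K=[0.3943; -0.1765]  nu=[0.5974]  x^+=[-0.0784, 0.7669]  P^+=[0.2133 -0.0272; -0.0272 0.5376]
step 2: x^-=[-0.1135, 0.7934]  P^-=[0.2625 -0.1006; -0.1006 0.7739]  S=[0.8518]  K=[0.3236; -0.2362]  nu=[1.6166]  x^+=[0.4096, 0.4115]  P^+=[0.1733 -0.0355; -0.0355 0.7263]
step 3: x^-=[0.3276, 0.3173]  P^-=[0.2345 -0.1111; -0.1111 0.9681]  S=[0.8297]  K=[0.3000; -0.2856]  nu=[-3.2163]  x^+=[-0.6374, 1.2360]  P^+=[0.1598 -0.0400; -0.0400 0.9004]
step 4: x^-=[-0.6223, 1.4013]  P^-=[0.2256 -0.1229; -0.1229 1.1472]  S=[0.8269]  K=[0.2921; -0.3290]  nu=[-1.5355]  x^+=[-1.0708, 1.9065]  P^+=[0.1550 -0.0434; -0.0434 1.0577]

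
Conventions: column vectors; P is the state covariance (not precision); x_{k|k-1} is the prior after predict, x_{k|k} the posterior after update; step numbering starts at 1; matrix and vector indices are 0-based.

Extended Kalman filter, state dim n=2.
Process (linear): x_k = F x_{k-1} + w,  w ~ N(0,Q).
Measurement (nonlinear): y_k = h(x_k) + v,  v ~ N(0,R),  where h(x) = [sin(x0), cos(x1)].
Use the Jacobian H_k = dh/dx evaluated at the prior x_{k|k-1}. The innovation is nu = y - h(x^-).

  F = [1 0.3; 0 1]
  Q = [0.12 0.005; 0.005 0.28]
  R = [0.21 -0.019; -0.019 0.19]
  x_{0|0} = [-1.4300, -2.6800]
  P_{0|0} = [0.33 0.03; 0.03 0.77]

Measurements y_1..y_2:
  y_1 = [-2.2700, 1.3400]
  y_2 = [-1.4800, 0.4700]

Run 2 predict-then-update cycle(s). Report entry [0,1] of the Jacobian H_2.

H_jac[0,1] = 0.0000

step 1: x^-=[-2.2340, -2.6800]  P^-=[0.5373 0.2660; 0.2660 1.0500]  H_jac=[-0.6156 0.0000; 0.0000 0.4454]  S=[0.4136 -0.0919; -0.0919 0.3983]  K=[-0.7732 0.1190; -0.1422 1.1413]  nu=[-1.4820, 2.2353]  x^+=[-0.8221, 0.0821]  P^+=[0.2674 0.0837; 0.0837 0.4930]
step 2: x^-=[-0.7975, 0.0821]  P^-=[0.4820 0.2366; 0.2366 0.7730]  H_jac=[0.6985 0.0000; 0.0000 -0.0820]  S=[0.4452 -0.0325; -0.0325 0.1952]  K=[0.7583 0.0271; 0.3518 -0.2659]  nu=[-0.7644, -0.5266]  x^+=[-1.3914, -0.0468]  P^+=[0.2272 0.1130; 0.1130 0.6980]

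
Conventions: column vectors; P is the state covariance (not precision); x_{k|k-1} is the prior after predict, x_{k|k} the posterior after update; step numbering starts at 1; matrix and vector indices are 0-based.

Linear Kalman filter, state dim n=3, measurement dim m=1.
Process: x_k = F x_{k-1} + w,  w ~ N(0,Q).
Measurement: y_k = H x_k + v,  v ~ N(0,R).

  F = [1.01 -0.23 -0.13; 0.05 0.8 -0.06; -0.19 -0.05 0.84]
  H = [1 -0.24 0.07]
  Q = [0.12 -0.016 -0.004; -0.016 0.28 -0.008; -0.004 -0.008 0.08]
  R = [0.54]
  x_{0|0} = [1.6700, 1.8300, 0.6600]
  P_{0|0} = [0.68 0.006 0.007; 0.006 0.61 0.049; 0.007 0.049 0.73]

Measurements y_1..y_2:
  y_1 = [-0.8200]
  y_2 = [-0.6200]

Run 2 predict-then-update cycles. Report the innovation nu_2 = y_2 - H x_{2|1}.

innov = [-0.0358]

step 1: x^-=[1.1800, 1.5079, 0.1456]  P^-=[0.8566 -0.0883 -0.2103; -0.0883 0.6705 -0.0431; -0.2103 -0.0431 0.6149]  S=[1.4526]  K=[0.5941; -0.1737; -0.1080]  nu=[-1.6483]  x^+=[0.2007, 1.7941, 0.3236]  P^+=[0.3438 0.0616 -0.1171; 0.0616 0.6267 -0.0704; -0.1171 -0.0704 0.5980]
step 2: x^-=[-0.2520, 1.4259, 0.1440]  P^-=[0.5119 -0.0460 -0.2176; -0.0460 0.6965 -0.1297; -0.2176 -0.1297 0.5604]  S=[1.0908]  K=[0.4655; -0.2038; -0.1349]  nu=[-0.0358]  x^+=[-0.2687, 1.4332, 0.1488]  P^+=[0.2756 0.0574 -0.1490; 0.0574 0.6512 -0.1597; -0.1490 -0.1597 0.5405]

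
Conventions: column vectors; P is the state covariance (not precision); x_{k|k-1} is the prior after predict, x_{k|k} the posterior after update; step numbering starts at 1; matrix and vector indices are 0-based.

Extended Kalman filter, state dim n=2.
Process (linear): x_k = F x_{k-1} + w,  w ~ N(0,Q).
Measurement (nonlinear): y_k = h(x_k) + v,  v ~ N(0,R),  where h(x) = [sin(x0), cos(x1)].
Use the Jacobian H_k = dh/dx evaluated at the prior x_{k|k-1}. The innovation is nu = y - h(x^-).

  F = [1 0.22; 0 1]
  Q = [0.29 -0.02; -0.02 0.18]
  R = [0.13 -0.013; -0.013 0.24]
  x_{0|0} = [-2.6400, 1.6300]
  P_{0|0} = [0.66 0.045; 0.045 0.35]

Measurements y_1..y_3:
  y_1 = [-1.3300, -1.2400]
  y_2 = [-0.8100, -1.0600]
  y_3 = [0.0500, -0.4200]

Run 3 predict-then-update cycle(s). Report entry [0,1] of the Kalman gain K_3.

K[0,1] = 0.0202

step 1: x^-=[-2.2814, 1.6300]  P^-=[0.9867 0.1020; 0.1020 0.5300]  H_jac=[-0.6523 0.0000; 0.0000 -0.9982]  S=[0.5498 0.0534; 0.0534 0.7681]  K=[-1.1656 -0.0515; -0.0545 -0.6850]  nu=[-0.5720, -1.1808]  x^+=[-1.5538, 2.4700]  P^+=[0.2313 -0.0028; -0.0028 0.1640]
step 2: x^-=[-1.0104, 2.4700]  P^-=[0.5280 0.0133; 0.0133 0.3440]  H_jac=[0.5315 0.0000; 0.0000 -0.6222]  S=[0.2791 -0.0174; -0.0174 0.3732]  K=[1.0068 0.0248; -0.0105 -0.5740]  nu=[0.0371, -0.2772]  x^+=[-0.9800, 2.6287]  P^+=[0.2457 0.0115; 0.0115 0.2212]
step 3: x^-=[-0.4017, 2.6287]  P^-=[0.5514 0.0401; 0.0401 0.4012]  H_jac=[0.9204 0.0000; 0.0000 -0.4907]  S=[0.5971 -0.0311; -0.0311 0.3366]  K=[0.8510 0.0202; 0.0315 -0.5819]  nu=[0.4410, 0.4513]  x^+=[-0.0173, 2.3800]  P^+=[0.1199 0.0127; 0.0127 0.2855]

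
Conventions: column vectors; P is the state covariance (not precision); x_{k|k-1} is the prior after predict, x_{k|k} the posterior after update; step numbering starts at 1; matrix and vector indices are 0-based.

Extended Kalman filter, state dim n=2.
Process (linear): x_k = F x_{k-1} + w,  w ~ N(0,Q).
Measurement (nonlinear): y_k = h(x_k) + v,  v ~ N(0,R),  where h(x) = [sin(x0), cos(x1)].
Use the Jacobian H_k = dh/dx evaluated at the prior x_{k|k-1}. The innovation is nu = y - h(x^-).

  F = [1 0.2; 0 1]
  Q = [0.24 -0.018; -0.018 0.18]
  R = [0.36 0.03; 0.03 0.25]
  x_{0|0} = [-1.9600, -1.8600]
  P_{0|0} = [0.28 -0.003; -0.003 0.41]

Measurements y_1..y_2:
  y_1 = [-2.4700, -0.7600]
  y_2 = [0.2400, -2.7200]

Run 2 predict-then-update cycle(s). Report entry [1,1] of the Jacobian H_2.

H_jac[1,1] = 0.8632

step 1: x^-=[-2.3320, -1.8600]  P^-=[0.5352 0.0610; 0.0610 0.5900]  H_jac=[-0.6898 0.0000; 0.0000 0.9585]  S=[0.6147 -0.0103; -0.0103 0.7920]  K=[-0.5995 0.0660; -0.0565 0.7133]  nu=[-1.7460, -0.4748]  x^+=[-1.3166, -2.1001]  P^+=[0.3100 -0.0015; -0.0015 0.1843]
step 2: x^-=[-1.7366, -2.1001]  P^-=[0.5568 0.0173; 0.0173 0.3643]  H_jac=[-0.1650 0.0000; 0.0000 0.8632]  S=[0.3752 0.0275; 0.0275 0.5214]  K=[-0.2480 0.0417; -0.0521 0.6058]  nu=[1.2263, -2.2151]  x^+=[-2.1332, -3.5058]  P^+=[0.5334 0.0035; 0.0035 0.1736]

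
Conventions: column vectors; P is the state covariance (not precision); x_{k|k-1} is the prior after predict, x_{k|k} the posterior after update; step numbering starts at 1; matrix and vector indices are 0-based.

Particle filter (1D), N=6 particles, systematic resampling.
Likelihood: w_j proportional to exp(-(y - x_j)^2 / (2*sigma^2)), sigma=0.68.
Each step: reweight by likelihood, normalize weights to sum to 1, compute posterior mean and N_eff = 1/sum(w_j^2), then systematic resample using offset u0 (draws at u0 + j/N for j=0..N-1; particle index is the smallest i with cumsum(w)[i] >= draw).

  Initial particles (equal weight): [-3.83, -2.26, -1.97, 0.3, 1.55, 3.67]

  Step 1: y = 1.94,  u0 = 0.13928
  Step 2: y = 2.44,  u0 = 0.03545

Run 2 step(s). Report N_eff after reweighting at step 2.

N_eff = 5.7188

step 1: w=[0.0000, 0.0000, 0.0000, 0.0579, 0.9004, 0.0417]  mean=1.5661  Neff=1.2259  idx=[4, 4, 4, 4, 4, 5]
step 2: w=[0.1832, 0.1832, 0.1832, 0.1832, 0.1832, 0.0840]  mean=1.7281  Neff=5.7188  idx=[0, 1, 2, 2, 3, 4]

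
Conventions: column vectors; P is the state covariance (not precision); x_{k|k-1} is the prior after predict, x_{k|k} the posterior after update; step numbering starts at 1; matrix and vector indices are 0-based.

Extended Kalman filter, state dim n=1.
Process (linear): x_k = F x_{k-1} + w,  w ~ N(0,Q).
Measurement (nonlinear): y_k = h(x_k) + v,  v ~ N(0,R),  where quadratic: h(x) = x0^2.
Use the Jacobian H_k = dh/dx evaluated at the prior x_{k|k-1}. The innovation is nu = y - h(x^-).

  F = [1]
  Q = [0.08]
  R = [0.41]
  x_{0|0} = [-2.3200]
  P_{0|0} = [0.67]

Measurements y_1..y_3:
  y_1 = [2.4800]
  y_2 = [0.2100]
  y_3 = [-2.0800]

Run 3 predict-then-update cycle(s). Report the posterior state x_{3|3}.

x_post = [-0.2823]

step 1: x^-=[-2.3200]  P^-=[0.7500]  H_jac=[-4.6400]  S=[16.5572]  K=[-0.2102]  nu=[-2.9024]  x^+=[-1.7100]  P^+=[0.0186]
step 2: x^-=[-1.7100]  P^-=[0.0986]  H_jac=[-3.4199]  S=[1.5629]  K=[-0.2157]  nu=[-2.7140]  x^+=[-1.1246]  P^+=[0.0259]
step 3: x^-=[-1.1246]  P^-=[0.1059]  H_jac=[-2.2491]  S=[0.9455]  K=[-0.2518]  nu=[-3.3447]  x^+=[-0.2823]  P^+=[0.0459]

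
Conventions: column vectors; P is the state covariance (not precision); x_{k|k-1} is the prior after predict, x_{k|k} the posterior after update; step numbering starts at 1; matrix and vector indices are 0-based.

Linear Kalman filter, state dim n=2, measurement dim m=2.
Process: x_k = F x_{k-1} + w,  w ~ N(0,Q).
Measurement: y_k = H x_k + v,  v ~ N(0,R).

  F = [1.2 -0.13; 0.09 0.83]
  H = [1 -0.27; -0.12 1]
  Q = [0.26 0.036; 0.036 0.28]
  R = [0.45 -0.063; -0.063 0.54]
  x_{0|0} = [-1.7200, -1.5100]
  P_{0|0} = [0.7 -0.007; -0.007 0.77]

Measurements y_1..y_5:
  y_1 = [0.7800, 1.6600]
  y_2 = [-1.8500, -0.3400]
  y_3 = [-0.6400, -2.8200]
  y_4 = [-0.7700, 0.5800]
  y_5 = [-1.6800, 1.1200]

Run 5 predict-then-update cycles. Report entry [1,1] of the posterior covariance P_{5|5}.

P_post[1,1] = 0.2565

step 1: x^-=[-1.8677, -1.4081]  P^-=[1.2832 0.0216; 0.0216 0.8151]  S=[1.7809 -0.4147; -0.4147 1.3684]  K=[0.7475 0.1298; 0.0289 0.6025]  nu=[2.2675, 2.8440]  x^+=[0.1964, 0.3709]  P^+=[0.3456 0.0645; 0.0645 0.3313]
step 2: x^-=[0.1875, 0.3255]  P^-=[0.7431 0.1010; 0.1010 0.5206]  S=[1.1765 -0.1884; -0.1884 1.0471]  K=[0.6284 0.1244; 0.0455 0.4938]  nu=[-1.9496, -0.6430]  x^+=[-1.1176, -0.0807]  P^+=[0.2918 0.0626; 0.0626 0.2713]
step 3: x^-=[-1.3306, -0.1676]  P^-=[0.6653 0.0999; 0.0999 0.4786]  S=[1.0963 -0.1690; -0.1690 1.0042]  K=[0.6009 0.1211; 0.0460 0.4724]  nu=[0.6454, -2.8121]  x^+=[-1.2832, -1.4664]  P^+=[0.2793 0.0610; 0.0610 0.2595]
step 4: x^-=[-1.3492, -1.3326]  P^-=[0.6475 0.0982; 0.0982 0.4702]  S=[1.0787 -0.1662; -0.1662 0.9959]  K=[0.5941 0.1198; 0.0455 0.4679]  nu=[0.2194, 1.7507]  x^+=[-1.0092, -0.5035]  P^+=[0.2761 0.0604; 0.0604 0.2570]
step 5: x^-=[-1.1455, -0.5088]  P^-=[0.6431 0.0975; 0.0975 0.4683]  S=[1.0746 -0.1659; -0.1659 0.9942]  K=[0.5924 0.1193; 0.0452 0.4668]  nu=[-0.6718, 1.4913]  x^+=[-1.3655, 0.1571]  P^+=[0.2753 0.0602; 0.0602 0.2565]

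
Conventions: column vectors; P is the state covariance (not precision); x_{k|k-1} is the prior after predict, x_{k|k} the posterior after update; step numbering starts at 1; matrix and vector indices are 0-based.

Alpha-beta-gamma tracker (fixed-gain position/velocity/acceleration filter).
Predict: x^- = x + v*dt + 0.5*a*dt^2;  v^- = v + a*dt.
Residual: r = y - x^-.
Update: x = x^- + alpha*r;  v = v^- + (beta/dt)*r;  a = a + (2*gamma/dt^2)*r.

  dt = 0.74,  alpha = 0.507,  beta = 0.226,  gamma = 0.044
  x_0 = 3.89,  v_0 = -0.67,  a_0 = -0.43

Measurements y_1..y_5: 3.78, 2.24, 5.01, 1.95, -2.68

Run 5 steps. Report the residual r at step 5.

step 1: x_pred=3.2765  r=0.5035  x^+=3.5318  v^+=-0.8344  a^+=-0.3491
step 2: x_pred=2.8187  r=-0.5787  x^+=2.5253  v^+=-1.2695  a^+=-0.4421
step 3: x_pred=1.4648  r=3.5452  x^+=3.2622  v^+=-0.5139  a^+=0.1276
step 4: x_pred=2.9169  r=-0.9669  x^+=2.4267  v^+=-0.7148  a^+=-0.0278
step 5: x_pred=1.8902  r=-4.5702  x^+=-0.4269  v^+=-2.1310  a^+=-0.7622

resid = -4.5702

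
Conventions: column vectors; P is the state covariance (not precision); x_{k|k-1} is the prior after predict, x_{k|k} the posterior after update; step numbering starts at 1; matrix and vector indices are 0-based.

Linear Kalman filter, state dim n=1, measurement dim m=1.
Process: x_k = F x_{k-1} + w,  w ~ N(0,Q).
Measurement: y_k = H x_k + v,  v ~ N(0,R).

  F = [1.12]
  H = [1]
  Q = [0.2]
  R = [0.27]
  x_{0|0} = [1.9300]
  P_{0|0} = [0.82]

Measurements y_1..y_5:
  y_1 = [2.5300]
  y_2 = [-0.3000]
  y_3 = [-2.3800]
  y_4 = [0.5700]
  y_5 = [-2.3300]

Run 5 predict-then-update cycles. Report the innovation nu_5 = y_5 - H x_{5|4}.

innov = [-2.1671]

step 1: x^-=[2.1616]  P^-=[1.2286]  S=[1.4986]  K=[0.8198]  nu=[0.3684]  x^+=[2.4636]  P^+=[0.2214]
step 2: x^-=[2.7593]  P^-=[0.4777]  S=[0.7477]  K=[0.6389]  nu=[-3.0593]  x^+=[0.8048]  P^+=[0.1725]
step 3: x^-=[0.9013]  P^-=[0.4164]  S=[0.6864]  K=[0.6066]  nu=[-3.2813]  x^+=[-1.0892]  P^+=[0.1638]
step 4: x^-=[-1.2199]  P^-=[0.4055]  S=[0.6755]  K=[0.6003]  nu=[1.7899]  x^+=[-0.1455]  P^+=[0.1621]
step 5: x^-=[-0.1629]  P^-=[0.4033]  S=[0.6733]  K=[0.5990]  nu=[-2.1671]  x^+=[-1.4610]  P^+=[0.1617]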